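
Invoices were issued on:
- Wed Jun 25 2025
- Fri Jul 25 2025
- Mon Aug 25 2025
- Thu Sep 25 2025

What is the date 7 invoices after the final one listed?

Sat Apr 25 2026

Gaps: 30, 31, 31 days — not constant. Every event is on the 25th of the month.
Pattern: the 25th of each month.
Next: October 2025 → Sat Oct 25 2025.
November 2025: Tue Nov 25 2025.
December 2025: Thu Dec 25 2025.
January 2026: Sun Jan 25 2026.
February 2026: Wed Feb 25 2026.
Next: March 2026 → Wed Mar 25 2026.
April 2026: Sat Apr 25 2026.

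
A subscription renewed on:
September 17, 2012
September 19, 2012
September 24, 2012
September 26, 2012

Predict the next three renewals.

Gaps: 2, 5, 2 days — not constant, but cyclic with period 2.
The events fall on every Monday and Wednesday.
Next Monday: October 1, 2012.
Next Wednesday: October 3, 2012.
The following Monday is October 8, 2012.

October 1, 2012; October 3, 2012; October 8, 2012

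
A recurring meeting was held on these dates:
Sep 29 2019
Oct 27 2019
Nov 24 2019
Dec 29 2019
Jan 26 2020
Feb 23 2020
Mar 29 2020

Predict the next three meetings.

Apr 26 2020, May 31 2020, Jun 28 2020

All Sundays; the gaps (28, 28, 35, 28, 28, 35) vary with month length.
This is the last Sunday of each month.
Last Sunday of April 2020: Apr 26 2020.
Last Sunday of May 2020: May 31 2020.
Last Sunday of June 2020: Jun 28 2020.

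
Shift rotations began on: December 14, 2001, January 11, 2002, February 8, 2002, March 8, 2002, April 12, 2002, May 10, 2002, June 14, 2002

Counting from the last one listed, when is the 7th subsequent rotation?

Gaps: 28, 28, 28, 35, 28, 35 days — a mix of 28 and 35. Every date is a Friday.
Each is the 2nd Friday of its month.
July 2002 — 2nd Friday is July 12, 2002.
2nd Friday of August 2002: August 9, 2002.
2nd Friday of September 2002: September 13, 2002.
2nd Friday of October 2002: October 11, 2002.
2nd Friday of November 2002: November 8, 2002.
December 2002 — 2nd Friday is December 13, 2002.
January 2003 — 2nd Friday is January 10, 2003.

January 10, 2003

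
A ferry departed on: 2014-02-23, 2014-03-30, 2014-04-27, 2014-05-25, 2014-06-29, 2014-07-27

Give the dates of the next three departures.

All Sundays; the gaps (35, 28, 28, 35, 28) vary with month length.
This is the last Sunday of each month.
August 2014 ends with Sunday 2014-08-31.
September 2014 ends with Sunday 2014-09-28.
Last Sunday of October 2014: 2014-10-26.

2014-08-31, 2014-09-28, 2014-10-26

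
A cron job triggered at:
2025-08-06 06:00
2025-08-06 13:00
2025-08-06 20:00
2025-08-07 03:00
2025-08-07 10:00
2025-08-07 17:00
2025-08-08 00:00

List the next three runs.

Spacing: 7, 7, 7, 7, 7, 7 h — constant 7 h.
2025-08-08 00:00 + 7 h = 2025-08-08 07:00.
2025-08-08 07:00 + 7 h = 2025-08-08 14:00.
2025-08-08 14:00 + 7 h = 2025-08-08 21:00.

2025-08-08 07:00, 2025-08-08 14:00, 2025-08-08 21:00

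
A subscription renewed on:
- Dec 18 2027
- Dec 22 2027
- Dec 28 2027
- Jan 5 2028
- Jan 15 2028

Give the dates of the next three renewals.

The spacing grows by 2 each time: 4, 6, 8, 10 days.
Next gap: 12 days. Jan 15 2028 + 12 days = Jan 27 2028.
Next gap: 14 days. Jan 27 2028 + 14 days = Feb 10 2028.
Next gap: 16 days. Feb 10 2028 + 16 days = Feb 26 2028.

Jan 27 2028, Feb 10 2028, Feb 26 2028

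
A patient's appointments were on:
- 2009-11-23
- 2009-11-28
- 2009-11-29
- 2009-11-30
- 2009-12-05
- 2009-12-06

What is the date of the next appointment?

2009-12-07

Gaps: 5, 1, 1, 5, 1 days — not constant, but cyclic with period 3.
The events fall on every Monday, Saturday and Sunday.
Next Monday: 2009-12-07.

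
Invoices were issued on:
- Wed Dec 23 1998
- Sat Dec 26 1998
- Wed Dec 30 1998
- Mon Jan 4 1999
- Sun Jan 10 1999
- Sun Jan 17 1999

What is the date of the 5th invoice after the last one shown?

Mon Mar 8 1999

Gaps: 3, 4, 5, 6, 7 days — each gap is 1 larger than the previous one.
Next gap: 8 days. Sun Jan 17 1999 + 8 days = Mon Jan 25 1999.
Next gap: 9 days. Mon Jan 25 1999 + 9 days = Wed Feb 3 1999.
Next gap: 10 days. Wed Feb 3 1999 + 10 days = Sat Feb 13 1999.
Next gap: 11 days. Sat Feb 13 1999 + 11 days = Wed Feb 24 1999.
Next gap: 12 days. Wed Feb 24 1999 + 12 days = Mon Mar 8 1999.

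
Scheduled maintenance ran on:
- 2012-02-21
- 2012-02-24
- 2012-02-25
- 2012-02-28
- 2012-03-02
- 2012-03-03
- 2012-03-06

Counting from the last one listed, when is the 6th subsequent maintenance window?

Every event lands on a Tuesday or Friday or Saturday (gaps cycle 3, 1, 3, 3, 1, 3).
So the schedule is: every Tuesday, Friday and Saturday.
The following Friday is 2012-03-09.
The following Saturday is 2012-03-10.
The following Tuesday is 2012-03-13.
The following Friday is 2012-03-16.
The following Saturday is 2012-03-17.
Next Tuesday: 2012-03-20.

2012-03-20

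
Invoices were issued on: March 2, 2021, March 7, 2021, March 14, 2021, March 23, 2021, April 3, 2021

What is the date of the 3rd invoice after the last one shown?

May 18, 2021

Gaps: 5, 7, 9, 11 days — each gap is 2 larger than the previous one.
Next gap: 13 days. April 3, 2021 + 13 days = April 16, 2021.
Next gap: 15 days. April 16, 2021 + 15 days = May 1, 2021.
Next gap: 17 days. May 1, 2021 + 17 days = May 18, 2021.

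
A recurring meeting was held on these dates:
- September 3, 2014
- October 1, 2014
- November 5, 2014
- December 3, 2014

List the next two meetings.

All dates are Wednesdays, 28, 35, 28 days apart.
Specifically, the 1st Wednesday of each month.
1st Wednesday of January 2015: January 7, 2015.
February 2015 — 1st Wednesday is February 4, 2015.

January 7, 2015; February 4, 2015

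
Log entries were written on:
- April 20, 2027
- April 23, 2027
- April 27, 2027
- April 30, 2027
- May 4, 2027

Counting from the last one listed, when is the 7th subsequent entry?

The gap pattern 3, 4, 3, 4 repeats every 2 events.
These are the Tuesdays and Fridays of each week.
Next Friday: May 7, 2027.
Next Tuesday: May 11, 2027.
The following Friday is May 14, 2027.
Next Tuesday: May 18, 2027.
Next Friday: May 21, 2027.
Next Tuesday: May 25, 2027.
Next Friday: May 28, 2027.

May 28, 2027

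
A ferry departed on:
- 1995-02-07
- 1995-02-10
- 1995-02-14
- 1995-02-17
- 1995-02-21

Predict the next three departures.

Gaps: 3, 4, 3, 4 days — not constant, but cyclic with period 2.
The events fall on every Tuesday and Friday.
The following Friday is 1995-02-24.
Next Tuesday: 1995-02-28.
Next Friday: 1995-03-03.

1995-02-24, 1995-02-28, 1995-03-03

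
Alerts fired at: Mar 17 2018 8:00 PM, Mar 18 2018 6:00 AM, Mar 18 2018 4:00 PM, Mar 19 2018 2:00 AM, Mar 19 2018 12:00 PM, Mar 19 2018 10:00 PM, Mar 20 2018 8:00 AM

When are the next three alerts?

Mar 20 2018 6:00 PM, Mar 21 2018 4:00 AM, Mar 21 2018 2:00 PM

Spacing: 10, 10, 10, 10, 10, 10 h — constant 10 h.
Mar 20 2018 8:00 AM + 10 h = Mar 20 2018 6:00 PM.
Mar 20 2018 6:00 PM + 10 h = Mar 21 2018 4:00 AM.
Mar 21 2018 4:00 AM + 10 h = Mar 21 2018 2:00 PM.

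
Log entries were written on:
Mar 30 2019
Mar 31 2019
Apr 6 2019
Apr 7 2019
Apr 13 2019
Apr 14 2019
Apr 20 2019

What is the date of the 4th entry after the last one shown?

May 4 2019

Gaps: 1, 6, 1, 6, 1, 6 days — not constant, but cyclic with period 2.
The events fall on every Saturday and Sunday.
Next Sunday: Apr 21 2019.
Next Saturday: Apr 27 2019.
The following Sunday is Apr 28 2019.
Next Saturday: May 4 2019.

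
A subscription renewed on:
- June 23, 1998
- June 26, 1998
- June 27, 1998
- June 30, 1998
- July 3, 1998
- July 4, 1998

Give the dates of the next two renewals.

Every event lands on a Tuesday or Friday or Saturday (gaps cycle 3, 1, 3, 3, 1).
So the schedule is: every Tuesday, Friday and Saturday.
The following Tuesday is July 7, 1998.
Next Friday: July 10, 1998.

July 7, 1998; July 10, 1998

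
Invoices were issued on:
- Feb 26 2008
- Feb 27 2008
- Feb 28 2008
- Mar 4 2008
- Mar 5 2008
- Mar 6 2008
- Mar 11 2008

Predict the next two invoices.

Mar 12 2008, Mar 13 2008

Every event lands on a Tuesday or Wednesday or Thursday (gaps cycle 1, 1, 5, 1, 1, 5).
So the schedule is: every Tuesday, Wednesday and Thursday.
Next Wednesday: Mar 12 2008.
Next Thursday: Mar 13 2008.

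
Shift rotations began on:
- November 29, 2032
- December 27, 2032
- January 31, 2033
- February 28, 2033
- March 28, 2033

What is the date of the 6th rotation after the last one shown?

September 26, 2033

These are Mondays with 28, 35, 28, 28-day gaps.
Each is the final Monday of its month — November 29, 2032 is past the 28th, so '4th Monday' doesn't fit.
Last Monday of April 2033: April 25, 2033.
Last Monday of May 2033: May 30, 2033.
June 2033 ends with Monday June 27, 2033.
Last Monday of July 2033: July 25, 2033.
August 2033 ends with Monday August 29, 2033.
Last Monday of September 2033: September 26, 2033.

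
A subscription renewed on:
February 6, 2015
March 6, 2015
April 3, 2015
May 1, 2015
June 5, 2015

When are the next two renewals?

July 3, 2015; August 7, 2015

These are Fridays at 28- or 35-day spacing (28, 28, 28, 35).
The pattern: 1st Friday of the month.
1st Friday of July 2015: July 3, 2015.
1st Friday of August 2015: August 7, 2015.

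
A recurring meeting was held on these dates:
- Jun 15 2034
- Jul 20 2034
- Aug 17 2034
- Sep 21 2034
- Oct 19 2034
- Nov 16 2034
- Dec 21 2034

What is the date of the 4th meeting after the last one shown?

Apr 19 2035

All dates are Thursdays, 35, 28, 35, 28, 28, 35 days apart.
Specifically, the 3rd Thursday of each month.
3rd Thursday of January 2035: Jan 18 2035.
3rd Thursday of February 2035: Feb 15 2035.
3rd Thursday of March 2035: Mar 15 2035.
April 2035 — 3rd Thursday is Apr 19 2035.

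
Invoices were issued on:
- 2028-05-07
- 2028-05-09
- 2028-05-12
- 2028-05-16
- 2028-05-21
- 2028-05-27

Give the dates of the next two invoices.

2028-06-03, 2028-06-11

Intervals are 2, 3, 4, 5, 6 days — an arithmetic progression with common difference 1.
Next gap: 7 days. 2028-05-27 + 7 days = 2028-06-03.
Next gap: 8 days. 2028-06-03 + 8 days = 2028-06-11.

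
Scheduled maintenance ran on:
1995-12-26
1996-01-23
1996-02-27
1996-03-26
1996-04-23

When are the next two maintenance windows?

These are Tuesdays at 28- or 35-day spacing (28, 35, 28, 28).
The pattern: 4th Tuesday of the month.
May 1996 — 4th Tuesday is 1996-05-28.
4th Tuesday of June 1996: 1996-06-25.

1996-05-28, 1996-06-25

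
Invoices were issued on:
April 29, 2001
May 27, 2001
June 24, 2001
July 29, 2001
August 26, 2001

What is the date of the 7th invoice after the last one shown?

March 31, 2002

These are Sundays with 28, 28, 35, 28-day gaps.
Each is the final Sunday of its month — April 29, 2001 is past the 28th, so '4th Sunday' doesn't fit.
September 2001 ends with Sunday September 30, 2001.
Last Sunday of October 2001: October 28, 2001.
November 2001 ends with Sunday November 25, 2001.
Last Sunday of December 2001: December 30, 2001.
Last Sunday of January 2002: January 27, 2002.
Last Sunday of February 2002: February 24, 2002.
Last Sunday of March 2002: March 31, 2002.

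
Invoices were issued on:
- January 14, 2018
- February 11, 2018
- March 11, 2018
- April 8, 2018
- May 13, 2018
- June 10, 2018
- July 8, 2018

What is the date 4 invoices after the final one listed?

November 11, 2018

These are Sundays at 28- or 35-day spacing (28, 28, 28, 35, 28, 28).
The pattern: 2nd Sunday of the month.
2nd Sunday of August 2018: August 12, 2018.
September 2018 — 2nd Sunday is September 9, 2018.
2nd Sunday of October 2018: October 14, 2018.
2nd Sunday of November 2018: November 11, 2018.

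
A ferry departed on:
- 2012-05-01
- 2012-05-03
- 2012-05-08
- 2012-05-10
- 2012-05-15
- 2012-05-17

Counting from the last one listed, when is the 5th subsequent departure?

2012-06-05

Gaps: 2, 5, 2, 5, 2 days — not constant, but cyclic with period 2.
The events fall on every Tuesday and Thursday.
Next Tuesday: 2012-05-22.
Next Thursday: 2012-05-24.
Next Tuesday: 2012-05-29.
The following Thursday is 2012-05-31.
Next Tuesday: 2012-06-05.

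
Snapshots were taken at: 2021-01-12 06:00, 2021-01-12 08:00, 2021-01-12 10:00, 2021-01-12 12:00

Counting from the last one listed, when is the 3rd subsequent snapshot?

Gaps: 2, 2, 2 hours — each event is 2 hours after the previous one.
2021-01-12 12:00 + 2 h = 2021-01-12 14:00.
2021-01-12 14:00 + 2 h = 2021-01-12 16:00.
2021-01-12 16:00 + 2 h = 2021-01-12 18:00.

2021-01-12 18:00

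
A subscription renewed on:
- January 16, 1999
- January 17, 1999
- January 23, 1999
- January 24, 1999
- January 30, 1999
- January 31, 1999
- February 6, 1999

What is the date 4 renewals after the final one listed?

February 20, 1999

Gaps: 1, 6, 1, 6, 1, 6 days — not constant, but cyclic with period 2.
The events fall on every Saturday and Sunday.
Next Sunday: February 7, 1999.
Next Saturday: February 13, 1999.
The following Sunday is February 14, 1999.
The following Saturday is February 20, 1999.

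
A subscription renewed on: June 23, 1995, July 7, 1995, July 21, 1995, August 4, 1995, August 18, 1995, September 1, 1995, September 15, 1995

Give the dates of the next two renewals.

September 29, 1995; October 13, 1995

The spacing is 14, 14, 14, 14, 14, 14 days — always 14 days.
September 15, 1995 + 14 days = September 29, 1995.
September 29, 1995 + 14 days = October 13, 1995.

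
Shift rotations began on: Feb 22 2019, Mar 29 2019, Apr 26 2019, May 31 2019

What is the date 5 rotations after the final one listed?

Every date is a Friday; gaps 35, 28, 35 days.
Each is the last Friday of its month (at least one falls on the 29th or later, ruling out '4th Friday').
June 2019 ends with Friday Jun 28 2019.
July 2019 ends with Friday Jul 26 2019.
Last Friday of August 2019: Aug 30 2019.
September 2019 ends with Friday Sep 27 2019.
Last Friday of October 2019: Oct 25 2019.

Oct 25 2019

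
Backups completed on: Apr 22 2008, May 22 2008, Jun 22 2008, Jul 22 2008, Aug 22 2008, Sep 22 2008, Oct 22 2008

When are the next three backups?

Each date is the 22nd; the gaps (30, 31, 30, 31, 31, 30) track the month lengths.
The rule is the 22nd of each month.
Next: November 2008 → Nov 22 2008.
December 2008: Dec 22 2008.
January 2009: Jan 22 2009.

Nov 22 2008, Dec 22 2008, Jan 22 2009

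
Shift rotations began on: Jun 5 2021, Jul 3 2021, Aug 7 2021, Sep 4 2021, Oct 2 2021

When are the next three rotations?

These are Saturdays at 28- or 35-day spacing (28, 35, 28, 28).
The pattern: 1st Saturday of the month.
1st Saturday of November 2021: Nov 6 2021.
1st Saturday of December 2021: Dec 4 2021.
1st Saturday of January 2022: Jan 1 2022.

Nov 6 2021, Dec 4 2021, Jan 1 2022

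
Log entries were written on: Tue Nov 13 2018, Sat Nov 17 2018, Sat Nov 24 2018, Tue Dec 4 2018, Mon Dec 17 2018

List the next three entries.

The spacing grows by 3 each time: 4, 7, 10, 13 days.
Next gap: 16 days. Mon Dec 17 2018 + 16 days = Wed Jan 2 2019.
Next gap: 19 days. Wed Jan 2 2019 + 19 days = Mon Jan 21 2019.
Next gap: 22 days. Mon Jan 21 2019 + 22 days = Tue Feb 12 2019.

Wed Jan 2 2019, Mon Jan 21 2019, Tue Feb 12 2019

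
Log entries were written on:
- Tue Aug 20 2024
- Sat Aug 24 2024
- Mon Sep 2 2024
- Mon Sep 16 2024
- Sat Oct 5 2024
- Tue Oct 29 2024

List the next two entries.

Wed Nov 27 2024, Tue Dec 31 2024

Intervals are 4, 9, 14, 19, 24 days — an arithmetic progression with common difference 5.
Next gap: 29 days. Tue Oct 29 2024 + 29 days = Wed Nov 27 2024.
Next gap: 34 days. Wed Nov 27 2024 + 34 days = Tue Dec 31 2024.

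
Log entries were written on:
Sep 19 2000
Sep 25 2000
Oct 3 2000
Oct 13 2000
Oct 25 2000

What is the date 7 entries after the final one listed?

The spacing grows by 2 each time: 6, 8, 10, 12 days.
Next gap: 14 days. Oct 25 2000 + 14 days = Nov 8 2000.
Next gap: 16 days. Nov 8 2000 + 16 days = Nov 24 2000.
Next gap: 18 days. Nov 24 2000 + 18 days = Dec 12 2000.
Next gap: 20 days. Dec 12 2000 + 20 days = Jan 1 2001.
Next gap: 22 days. Jan 1 2001 + 22 days = Jan 23 2001.
Next gap: 24 days. Jan 23 2001 + 24 days = Feb 16 2001.
Next gap: 26 days. Feb 16 2001 + 26 days = Mar 14 2001.

Mar 14 2001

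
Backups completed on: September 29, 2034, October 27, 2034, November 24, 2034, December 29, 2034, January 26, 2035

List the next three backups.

Every date is a Friday; gaps 28, 28, 35, 28 days.
Each is the last Friday of its month (at least one falls on the 29th or later, ruling out '4th Friday').
Last Friday of February 2035: February 23, 2035.
Last Friday of March 2035: March 30, 2035.
Last Friday of April 2035: April 27, 2035.

February 23, 2035; March 30, 2035; April 27, 2035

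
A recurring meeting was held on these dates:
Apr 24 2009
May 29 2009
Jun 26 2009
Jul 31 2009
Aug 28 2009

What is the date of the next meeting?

Every date is a Friday; gaps 35, 28, 35, 28 days.
Each is the last Friday of its month (at least one falls on the 29th or later, ruling out '4th Friday').
September 2009 ends with Friday Sep 25 2009.

Sep 25 2009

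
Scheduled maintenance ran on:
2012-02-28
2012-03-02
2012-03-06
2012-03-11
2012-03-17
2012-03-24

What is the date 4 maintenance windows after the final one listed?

The spacing grows by 1 each time: 3, 4, 5, 6, 7 days.
Next gap: 8 days. 2012-03-24 + 8 days = 2012-04-01.
Next gap: 9 days. 2012-04-01 + 9 days = 2012-04-10.
Next gap: 10 days. 2012-04-10 + 10 days = 2012-04-20.
Next gap: 11 days. 2012-04-20 + 11 days = 2012-05-01.

2012-05-01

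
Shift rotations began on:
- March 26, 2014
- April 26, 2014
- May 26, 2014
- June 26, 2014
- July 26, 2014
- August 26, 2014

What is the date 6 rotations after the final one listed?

February 26, 2015

The day-of-month is always 26 (31, 30, 31, 30, 31 days between events).
So this recurs on the 26th of each month.
September 2014: September 26, 2014.
Next: October 2014 → October 26, 2014.
Next: November 2014 → November 26, 2014.
December 2014: December 26, 2014.
January 2015: January 26, 2015.
February 2015: February 26, 2015.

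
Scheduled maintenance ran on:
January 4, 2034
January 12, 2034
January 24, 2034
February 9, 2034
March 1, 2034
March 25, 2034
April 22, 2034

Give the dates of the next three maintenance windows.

Gaps: 8, 12, 16, 20, 24, 28 days — each gap is 4 larger than the previous one.
Next gap: 32 days. April 22, 2034 + 32 days = May 24, 2034.
Next gap: 36 days. May 24, 2034 + 36 days = June 29, 2034.
Next gap: 40 days. June 29, 2034 + 40 days = August 8, 2034.

May 24, 2034; June 29, 2034; August 8, 2034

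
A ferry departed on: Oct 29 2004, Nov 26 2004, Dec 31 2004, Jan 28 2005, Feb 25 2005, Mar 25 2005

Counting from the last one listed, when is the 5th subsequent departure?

Aug 26 2005

Every date is a Friday; gaps 28, 35, 28, 28, 28 days.
Each is the last Friday of its month (at least one falls on the 29th or later, ruling out '4th Friday').
April 2005 ends with Friday Apr 29 2005.
May 2005 ends with Friday May 27 2005.
Last Friday of June 2005: Jun 24 2005.
Last Friday of July 2005: Jul 29 2005.
August 2005 ends with Friday Aug 26 2005.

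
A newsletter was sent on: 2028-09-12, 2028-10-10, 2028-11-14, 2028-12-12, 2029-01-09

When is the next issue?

2029-02-13

These are Tuesdays at 28- or 35-day spacing (28, 35, 28, 28).
The pattern: 2nd Tuesday of the month.
February 2029 — 2nd Tuesday is 2029-02-13.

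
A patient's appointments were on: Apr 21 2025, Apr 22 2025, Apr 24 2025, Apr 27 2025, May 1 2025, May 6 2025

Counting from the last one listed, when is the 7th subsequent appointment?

Jul 8 2025

Gaps: 1, 2, 3, 4, 5 days — each gap is 1 larger than the previous one.
Next gap: 6 days. May 6 2025 + 6 days = May 12 2025.
Next gap: 7 days. May 12 2025 + 7 days = May 19 2025.
Next gap: 8 days. May 19 2025 + 8 days = May 27 2025.
Next gap: 9 days. May 27 2025 + 9 days = Jun 5 2025.
Next gap: 10 days. Jun 5 2025 + 10 days = Jun 15 2025.
Next gap: 11 days. Jun 15 2025 + 11 days = Jun 26 2025.
Next gap: 12 days. Jun 26 2025 + 12 days = Jul 8 2025.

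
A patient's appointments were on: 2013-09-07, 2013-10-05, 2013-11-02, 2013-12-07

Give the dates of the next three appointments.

2014-01-04, 2014-02-01, 2014-03-01

Gaps: 28, 28, 35 days — a mix of 28 and 35. Every date is a Saturday.
Each is the 1st Saturday of its month.
1st Saturday of January 2014: 2014-01-04.
1st Saturday of February 2014: 2014-02-01.
1st Saturday of March 2014: 2014-03-01.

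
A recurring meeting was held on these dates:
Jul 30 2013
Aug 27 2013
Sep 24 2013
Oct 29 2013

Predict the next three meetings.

All Tuesdays; the gaps (28, 28, 35) vary with month length.
This is the last Tuesday of each month.
November 2013 ends with Tuesday Nov 26 2013.
December 2013 ends with Tuesday Dec 31 2013.
January 2014 ends with Tuesday Jan 28 2014.

Nov 26 2013, Dec 31 2013, Jan 28 2014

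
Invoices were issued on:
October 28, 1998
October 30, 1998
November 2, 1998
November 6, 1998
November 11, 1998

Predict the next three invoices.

Gaps: 2, 3, 4, 5 days — each gap is 1 larger than the previous one.
Next gap: 6 days. November 11, 1998 + 6 days = November 17, 1998.
Next gap: 7 days. November 17, 1998 + 7 days = November 24, 1998.
Next gap: 8 days. November 24, 1998 + 8 days = December 2, 1998.

November 17, 1998; November 24, 1998; December 2, 1998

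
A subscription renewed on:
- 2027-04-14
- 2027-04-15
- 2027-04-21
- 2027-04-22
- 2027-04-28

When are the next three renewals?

The gap pattern 1, 6, 1, 6 repeats every 2 events.
These are the Wednesdays and Thursdays of each week.
Next Thursday: 2027-04-29.
Next Wednesday: 2027-05-05.
The following Thursday is 2027-05-06.

2027-04-29, 2027-05-05, 2027-05-06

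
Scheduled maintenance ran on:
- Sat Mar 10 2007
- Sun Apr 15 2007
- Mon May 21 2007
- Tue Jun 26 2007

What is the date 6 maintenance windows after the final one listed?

Gaps between consecutive events: 36, 36, 36 days — a constant 36-day interval.
Tue Jun 26 2007 + 36 days = Wed Aug 1 2007.
Wed Aug 1 2007 + 36 days = Thu Sep 6 2007.
Thu Sep 6 2007 + 36 days = Fri Oct 12 2007.
Fri Oct 12 2007 + 36 days = Sat Nov 17 2007.
Sat Nov 17 2007 + 36 days = Sun Dec 23 2007.
Sun Dec 23 2007 + 36 days = Mon Jan 28 2008.

Mon Jan 28 2008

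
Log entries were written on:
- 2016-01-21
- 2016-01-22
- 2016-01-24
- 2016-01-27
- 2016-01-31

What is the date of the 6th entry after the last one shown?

2016-03-16

The spacing grows by 1 each time: 1, 2, 3, 4 days.
Next gap: 5 days. 2016-01-31 + 5 days = 2016-02-05.
Next gap: 6 days. 2016-02-05 + 6 days = 2016-02-11.
Next gap: 7 days. 2016-02-11 + 7 days = 2016-02-18.
Next gap: 8 days. 2016-02-18 + 8 days = 2016-02-26.
Next gap: 9 days. 2016-02-26 + 9 days = 2016-03-06.
Next gap: 10 days. 2016-03-06 + 10 days = 2016-03-16.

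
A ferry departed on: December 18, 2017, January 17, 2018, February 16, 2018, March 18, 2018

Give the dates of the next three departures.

April 17, 2018; May 17, 2018; June 16, 2018

Every event comes 30 days after the last (30, 30, 30).
March 18, 2018 + 30 days = April 17, 2018.
April 17, 2018 + 30 days = May 17, 2018.
May 17, 2018 + 30 days = June 16, 2018.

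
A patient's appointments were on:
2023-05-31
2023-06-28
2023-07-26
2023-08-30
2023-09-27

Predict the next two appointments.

2023-10-25, 2023-11-29

These are Wednesdays with 28, 28, 35, 28-day gaps.
Each is the final Wednesday of its month — 2023-05-31 is past the 28th, so '4th Wednesday' doesn't fit.
Last Wednesday of October 2023: 2023-10-25.
Last Wednesday of November 2023: 2023-11-29.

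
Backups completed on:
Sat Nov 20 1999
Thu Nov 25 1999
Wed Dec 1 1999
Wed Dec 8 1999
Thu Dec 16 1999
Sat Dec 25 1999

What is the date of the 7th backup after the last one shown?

Gaps: 5, 6, 7, 8, 9 days — each gap is 1 larger than the previous one.
Next gap: 10 days. Sat Dec 25 1999 + 10 days = Tue Jan 4 2000.
Next gap: 11 days. Tue Jan 4 2000 + 11 days = Sat Jan 15 2000.
Next gap: 12 days. Sat Jan 15 2000 + 12 days = Thu Jan 27 2000.
Next gap: 13 days. Thu Jan 27 2000 + 13 days = Wed Feb 9 2000.
Next gap: 14 days. Wed Feb 9 2000 + 14 days = Wed Feb 23 2000.
Next gap: 15 days. Wed Feb 23 2000 + 15 days = Thu Mar 9 2000.
Next gap: 16 days. Thu Mar 9 2000 + 16 days = Sat Mar 25 2000.

Sat Mar 25 2000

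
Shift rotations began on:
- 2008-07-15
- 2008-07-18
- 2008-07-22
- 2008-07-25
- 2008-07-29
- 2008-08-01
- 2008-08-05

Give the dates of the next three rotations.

Gaps: 3, 4, 3, 4, 3, 4 days — not constant, but cyclic with period 2.
The events fall on every Tuesday and Friday.
Next Friday: 2008-08-08.
Next Tuesday: 2008-08-12.
Next Friday: 2008-08-15.

2008-08-08, 2008-08-12, 2008-08-15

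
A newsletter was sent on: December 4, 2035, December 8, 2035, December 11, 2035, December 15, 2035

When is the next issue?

The gap pattern 4, 3, 4 repeats every 2 events.
These are the Tuesdays and Saturdays of each week.
Next Tuesday: December 18, 2035.

December 18, 2035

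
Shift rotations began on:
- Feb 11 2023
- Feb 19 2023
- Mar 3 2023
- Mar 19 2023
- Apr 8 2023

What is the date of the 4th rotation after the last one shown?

Gaps: 8, 12, 16, 20 days — each gap is 4 larger than the previous one.
Next gap: 24 days. Apr 8 2023 + 24 days = May 2 2023.
Next gap: 28 days. May 2 2023 + 28 days = May 30 2023.
Next gap: 32 days. May 30 2023 + 32 days = Jul 1 2023.
Next gap: 36 days. Jul 1 2023 + 36 days = Aug 6 2023.

Aug 6 2023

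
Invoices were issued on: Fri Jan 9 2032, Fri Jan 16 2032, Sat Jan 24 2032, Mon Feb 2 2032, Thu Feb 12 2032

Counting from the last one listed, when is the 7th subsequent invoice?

Gaps: 7, 8, 9, 10 days — each gap is 1 larger than the previous one.
Next gap: 11 days. Thu Feb 12 2032 + 11 days = Mon Feb 23 2032.
Next gap: 12 days. Mon Feb 23 2032 + 12 days = Sat Mar 6 2032.
Next gap: 13 days. Sat Mar 6 2032 + 13 days = Fri Mar 19 2032.
Next gap: 14 days. Fri Mar 19 2032 + 14 days = Fri Apr 2 2032.
Next gap: 15 days. Fri Apr 2 2032 + 15 days = Sat Apr 17 2032.
Next gap: 16 days. Sat Apr 17 2032 + 16 days = Mon May 3 2032.
Next gap: 17 days. Mon May 3 2032 + 17 days = Thu May 20 2032.

Thu May 20 2032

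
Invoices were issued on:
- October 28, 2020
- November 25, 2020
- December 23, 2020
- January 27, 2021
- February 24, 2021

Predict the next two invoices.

These are Wednesdays at 28- or 35-day spacing (28, 28, 35, 28).
The pattern: 4th Wednesday of the month.
March 2021 — 4th Wednesday is March 24, 2021.
4th Wednesday of April 2021: April 28, 2021.

March 24, 2021; April 28, 2021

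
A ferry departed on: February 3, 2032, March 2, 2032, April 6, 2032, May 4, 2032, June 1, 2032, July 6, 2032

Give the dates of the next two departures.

August 3, 2032; September 7, 2032

Gaps: 28, 35, 28, 28, 35 days — a mix of 28 and 35. Every date is a Tuesday.
Each is the 1st Tuesday of its month.
1st Tuesday of August 2032: August 3, 2032.
September 2032 — 1st Tuesday is September 7, 2032.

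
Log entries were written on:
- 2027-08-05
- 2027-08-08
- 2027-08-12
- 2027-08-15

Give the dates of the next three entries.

2027-08-19, 2027-08-22, 2027-08-26

The gap pattern 3, 4, 3 repeats every 2 events.
These are the Thursdays and Sundays of each week.
The following Thursday is 2027-08-19.
The following Sunday is 2027-08-22.
Next Thursday: 2027-08-26.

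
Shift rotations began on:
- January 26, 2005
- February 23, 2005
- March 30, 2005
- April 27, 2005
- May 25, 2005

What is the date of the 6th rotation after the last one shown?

All Wednesdays; the gaps (28, 35, 28, 28) vary with month length.
This is the last Wednesday of each month.
June 2005 ends with Wednesday June 29, 2005.
July 2005 ends with Wednesday July 27, 2005.
Last Wednesday of August 2005: August 31, 2005.
Last Wednesday of September 2005: September 28, 2005.
Last Wednesday of October 2005: October 26, 2005.
November 2005 ends with Wednesday November 30, 2005.

November 30, 2005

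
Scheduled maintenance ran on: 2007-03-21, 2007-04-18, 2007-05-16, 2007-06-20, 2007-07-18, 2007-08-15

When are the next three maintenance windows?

2007-09-19, 2007-10-17, 2007-11-21

Gaps: 28, 28, 35, 28, 28 days — a mix of 28 and 35. Every date is a Wednesday.
Each is the 3rd Wednesday of its month.
3rd Wednesday of September 2007: 2007-09-19.
3rd Wednesday of October 2007: 2007-10-17.
November 2007 — 3rd Wednesday is 2007-11-21.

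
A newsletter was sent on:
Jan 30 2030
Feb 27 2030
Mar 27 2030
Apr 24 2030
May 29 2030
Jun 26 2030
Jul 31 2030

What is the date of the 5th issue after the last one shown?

These are Wednesdays with 28, 28, 28, 35, 28, 35-day gaps.
Each is the final Wednesday of its month — Jan 30 2030 is past the 28th, so '4th Wednesday' doesn't fit.
Last Wednesday of August 2030: Aug 28 2030.
September 2030 ends with Wednesday Sep 25 2030.
October 2030 ends with Wednesday Oct 30 2030.
November 2030 ends with Wednesday Nov 27 2030.
December 2030 ends with Wednesday Dec 25 2030.

Dec 25 2030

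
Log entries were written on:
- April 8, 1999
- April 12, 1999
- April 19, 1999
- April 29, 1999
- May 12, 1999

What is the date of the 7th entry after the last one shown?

November 3, 1999

Intervals are 4, 7, 10, 13 days — an arithmetic progression with common difference 3.
Next gap: 16 days. May 12, 1999 + 16 days = May 28, 1999.
Next gap: 19 days. May 28, 1999 + 19 days = June 16, 1999.
Next gap: 22 days. June 16, 1999 + 22 days = July 8, 1999.
Next gap: 25 days. July 8, 1999 + 25 days = August 2, 1999.
Next gap: 28 days. August 2, 1999 + 28 days = August 30, 1999.
Next gap: 31 days. August 30, 1999 + 31 days = September 30, 1999.
Next gap: 34 days. September 30, 1999 + 34 days = November 3, 1999.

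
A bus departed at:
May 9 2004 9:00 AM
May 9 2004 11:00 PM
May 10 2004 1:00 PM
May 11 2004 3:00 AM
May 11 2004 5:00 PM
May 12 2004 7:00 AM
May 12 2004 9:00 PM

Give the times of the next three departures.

The interval is a steady 14 hours (14, 14, 14, 14, 14, 14).
May 12 2004 9:00 PM + 14 h = May 13 2004 11:00 AM.
May 13 2004 11:00 AM + 14 h = May 14 2004 1:00 AM.
May 14 2004 1:00 AM + 14 h = May 14 2004 3:00 PM.

May 13 2004 11:00 AM, May 14 2004 1:00 AM, May 14 2004 3:00 PM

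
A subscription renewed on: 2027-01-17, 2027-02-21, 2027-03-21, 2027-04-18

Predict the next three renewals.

2027-05-16, 2027-06-20, 2027-07-18

Gaps: 35, 28, 28 days — a mix of 28 and 35. Every date is a Sunday.
Each is the 3rd Sunday of its month.
May 2027 — 3rd Sunday is 2027-05-16.
3rd Sunday of June 2027: 2027-06-20.
3rd Sunday of July 2027: 2027-07-18.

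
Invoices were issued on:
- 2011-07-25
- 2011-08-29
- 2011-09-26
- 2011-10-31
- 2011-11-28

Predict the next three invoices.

Every date is a Monday; gaps 35, 28, 35, 28 days.
Each is the last Monday of its month (at least one falls on the 29th or later, ruling out '4th Monday').
Last Monday of December 2011: 2011-12-26.
January 2012 ends with Monday 2012-01-30.
Last Monday of February 2012: 2012-02-27.

2011-12-26, 2012-01-30, 2012-02-27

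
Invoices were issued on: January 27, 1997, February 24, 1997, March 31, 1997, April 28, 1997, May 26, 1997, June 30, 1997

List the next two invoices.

These are Mondays with 28, 35, 28, 28, 35-day gaps.
Each is the final Monday of its month — March 31, 1997 is past the 28th, so '4th Monday' doesn't fit.
July 1997 ends with Monday July 28, 1997.
August 1997 ends with Monday August 25, 1997.

July 28, 1997; August 25, 1997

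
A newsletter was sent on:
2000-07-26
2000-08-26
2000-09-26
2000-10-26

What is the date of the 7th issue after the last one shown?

2001-05-26

Each date is the 26th; the gaps (31, 31, 30) track the month lengths.
The rule is the 26th of each month.
Next: November 2000 → 2000-11-26.
Next: December 2000 → 2000-12-26.
January 2001: 2001-01-26.
February 2001: 2001-02-26.
Next: March 2001 → 2001-03-26.
April 2001: 2001-04-26.
Next: May 2001 → 2001-05-26.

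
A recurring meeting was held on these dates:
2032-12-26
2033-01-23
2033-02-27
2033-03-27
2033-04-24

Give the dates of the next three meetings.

2033-05-22, 2033-06-26, 2033-07-24

Gaps: 28, 35, 28, 28 days — a mix of 28 and 35. Every date is a Sunday.
Each is the 4th Sunday of its month.
May 2033 — 4th Sunday is 2033-05-22.
June 2033 — 4th Sunday is 2033-06-26.
4th Sunday of July 2033: 2033-07-24.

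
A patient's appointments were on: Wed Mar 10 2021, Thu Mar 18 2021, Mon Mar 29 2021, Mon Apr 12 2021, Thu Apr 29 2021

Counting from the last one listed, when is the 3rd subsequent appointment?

Wed Jul 7 2021

The spacing grows by 3 each time: 8, 11, 14, 17 days.
Next gap: 20 days. Thu Apr 29 2021 + 20 days = Wed May 19 2021.
Next gap: 23 days. Wed May 19 2021 + 23 days = Fri Jun 11 2021.
Next gap: 26 days. Fri Jun 11 2021 + 26 days = Wed Jul 7 2021.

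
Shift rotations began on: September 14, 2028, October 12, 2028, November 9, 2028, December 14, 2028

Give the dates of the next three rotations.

Gaps: 28, 28, 35 days — a mix of 28 and 35. Every date is a Thursday.
Each is the 2nd Thursday of its month.
2nd Thursday of January 2029: January 11, 2029.
February 2029 — 2nd Thursday is February 8, 2029.
2nd Thursday of March 2029: March 8, 2029.

January 11, 2029; February 8, 2029; March 8, 2029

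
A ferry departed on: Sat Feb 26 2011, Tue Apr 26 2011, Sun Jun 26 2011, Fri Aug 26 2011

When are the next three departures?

Gaps: 59, 61, 61 days — not constant. Every event is on the 26th of the month.
Pattern: the 26th of every 2 months.
October 2011: Wed Oct 26 2011.
December 2011: Mon Dec 26 2011.
February 2012: Sun Feb 26 2012.

Wed Oct 26 2011, Mon Dec 26 2011, Sun Feb 26 2012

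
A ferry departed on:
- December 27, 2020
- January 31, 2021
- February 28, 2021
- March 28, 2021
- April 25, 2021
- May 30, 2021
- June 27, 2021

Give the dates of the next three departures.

All Sundays; the gaps (35, 28, 28, 28, 35, 28) vary with month length.
This is the last Sunday of each month.
Last Sunday of July 2021: July 25, 2021.
Last Sunday of August 2021: August 29, 2021.
Last Sunday of September 2021: September 26, 2021.

July 25, 2021; August 29, 2021; September 26, 2021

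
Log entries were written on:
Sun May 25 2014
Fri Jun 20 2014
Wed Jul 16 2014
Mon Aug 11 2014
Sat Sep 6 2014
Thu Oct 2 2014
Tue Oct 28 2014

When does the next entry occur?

Every event comes 26 days after the last (26, 26, 26, 26, 26, 26).
Tue Oct 28 2014 + 26 days = Sun Nov 23 2014.

Sun Nov 23 2014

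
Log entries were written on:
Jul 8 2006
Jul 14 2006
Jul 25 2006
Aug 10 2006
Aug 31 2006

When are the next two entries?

Intervals are 6, 11, 16, 21 days — an arithmetic progression with common difference 5.
Next gap: 26 days. Aug 31 2006 + 26 days = Sep 26 2006.
Next gap: 31 days. Sep 26 2006 + 31 days = Oct 27 2006.

Sep 26 2006, Oct 27 2006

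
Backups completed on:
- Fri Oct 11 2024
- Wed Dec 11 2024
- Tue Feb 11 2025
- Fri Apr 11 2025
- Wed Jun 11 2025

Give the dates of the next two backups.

Mon Aug 11 2025, Sat Oct 11 2025

The day-of-month is always 11 (61, 62, 59, 61 days between events).
So this recurs on the 11th of every 2 months.
Next: August 2025 → Mon Aug 11 2025.
October 2025: Sat Oct 11 2025.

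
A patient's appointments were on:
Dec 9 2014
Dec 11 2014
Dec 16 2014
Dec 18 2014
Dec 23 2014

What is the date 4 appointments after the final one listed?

Gaps: 2, 5, 2, 5 days — not constant, but cyclic with period 2.
The events fall on every Tuesday and Thursday.
Next Thursday: Dec 25 2014.
Next Tuesday: Dec 30 2014.
The following Thursday is Jan 1 2015.
The following Tuesday is Jan 6 2015.

Jan 6 2015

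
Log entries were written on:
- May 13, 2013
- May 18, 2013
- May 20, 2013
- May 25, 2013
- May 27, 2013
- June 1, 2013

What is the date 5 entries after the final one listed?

Every event lands on a Monday or Saturday (gaps cycle 5, 2, 5, 2, 5).
So the schedule is: every Monday and Saturday.
The following Monday is June 3, 2013.
Next Saturday: June 8, 2013.
Next Monday: June 10, 2013.
The following Saturday is June 15, 2013.
Next Monday: June 17, 2013.

June 17, 2013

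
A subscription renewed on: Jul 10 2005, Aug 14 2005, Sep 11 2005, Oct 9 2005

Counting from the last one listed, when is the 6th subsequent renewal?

Gaps: 35, 28, 28 days — a mix of 28 and 35. Every date is a Sunday.
Each is the 2nd Sunday of its month.
November 2005 — 2nd Sunday is Nov 13 2005.
2nd Sunday of December 2005: Dec 11 2005.
January 2006 — 2nd Sunday is Jan 8 2006.
2nd Sunday of February 2006: Feb 12 2006.
2nd Sunday of March 2006: Mar 12 2006.
2nd Sunday of April 2006: Apr 9 2006.

Apr 9 2006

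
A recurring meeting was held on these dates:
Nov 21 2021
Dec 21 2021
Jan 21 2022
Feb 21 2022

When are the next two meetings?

The day-of-month is always 21 (30, 31, 31 days between events).
So this recurs on the 21st of each month.
Next: March 2022 → Mar 21 2022.
April 2022: Apr 21 2022.

Mar 21 2022, Apr 21 2022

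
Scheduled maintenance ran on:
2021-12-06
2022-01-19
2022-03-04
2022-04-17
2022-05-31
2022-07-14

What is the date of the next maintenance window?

2022-08-27

Every event comes 44 days after the last (44, 44, 44, 44, 44).
2022-07-14 + 44 days = 2022-08-27.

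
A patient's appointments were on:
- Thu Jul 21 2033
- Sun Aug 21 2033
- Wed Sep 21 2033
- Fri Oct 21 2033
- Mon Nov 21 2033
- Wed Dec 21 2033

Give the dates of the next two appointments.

Sat Jan 21 2034, Tue Feb 21 2034

Each date is the 21st; the gaps (31, 31, 30, 31, 30) track the month lengths.
The rule is the 21st of each month.
Next: January 2034 → Sat Jan 21 2034.
Next: February 2034 → Tue Feb 21 2034.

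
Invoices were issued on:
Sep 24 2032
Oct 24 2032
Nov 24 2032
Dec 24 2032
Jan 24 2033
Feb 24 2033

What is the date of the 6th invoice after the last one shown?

Each date is the 24th; the gaps (30, 31, 30, 31, 31) track the month lengths.
The rule is the 24th of each month.
Next: March 2033 → Mar 24 2033.
Next: April 2033 → Apr 24 2033.
May 2033: May 24 2033.
June 2033: Jun 24 2033.
Next: July 2033 → Jul 24 2033.
Next: August 2033 → Aug 24 2033.

Aug 24 2033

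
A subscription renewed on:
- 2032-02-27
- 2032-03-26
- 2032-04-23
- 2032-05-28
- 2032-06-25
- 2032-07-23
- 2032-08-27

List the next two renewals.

These are Fridays at 28- or 35-day spacing (28, 28, 35, 28, 28, 35).
The pattern: 4th Friday of the month.
4th Friday of September 2032: 2032-09-24.
4th Friday of October 2032: 2032-10-22.

2032-09-24, 2032-10-22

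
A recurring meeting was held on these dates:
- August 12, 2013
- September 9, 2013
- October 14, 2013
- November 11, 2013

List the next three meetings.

December 9, 2013; January 13, 2014; February 10, 2014

Gaps: 28, 35, 28 days — a mix of 28 and 35. Every date is a Monday.
Each is the 2nd Monday of its month.
December 2013 — 2nd Monday is December 9, 2013.
January 2014 — 2nd Monday is January 13, 2014.
2nd Monday of February 2014: February 10, 2014.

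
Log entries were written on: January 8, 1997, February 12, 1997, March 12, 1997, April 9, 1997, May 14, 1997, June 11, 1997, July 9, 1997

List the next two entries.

Gaps: 35, 28, 28, 35, 28, 28 days — a mix of 28 and 35. Every date is a Wednesday.
Each is the 2nd Wednesday of its month.
August 1997 — 2nd Wednesday is August 13, 1997.
September 1997 — 2nd Wednesday is September 10, 1997.

August 13, 1997; September 10, 1997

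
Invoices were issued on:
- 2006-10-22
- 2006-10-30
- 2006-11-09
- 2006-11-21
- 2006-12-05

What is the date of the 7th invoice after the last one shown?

Gaps: 8, 10, 12, 14 days — each gap is 2 larger than the previous one.
Next gap: 16 days. 2006-12-05 + 16 days = 2006-12-21.
Next gap: 18 days. 2006-12-21 + 18 days = 2007-01-08.
Next gap: 20 days. 2007-01-08 + 20 days = 2007-01-28.
Next gap: 22 days. 2007-01-28 + 22 days = 2007-02-19.
Next gap: 24 days. 2007-02-19 + 24 days = 2007-03-15.
Next gap: 26 days. 2007-03-15 + 26 days = 2007-04-10.
Next gap: 28 days. 2007-04-10 + 28 days = 2007-05-08.

2007-05-08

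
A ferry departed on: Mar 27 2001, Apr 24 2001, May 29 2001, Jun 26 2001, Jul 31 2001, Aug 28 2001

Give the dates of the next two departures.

Sep 25 2001, Oct 30 2001

These are Tuesdays with 28, 35, 28, 35, 28-day gaps.
Each is the final Tuesday of its month — May 29 2001 is past the 28th, so '4th Tuesday' doesn't fit.
Last Tuesday of September 2001: Sep 25 2001.
Last Tuesday of October 2001: Oct 30 2001.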